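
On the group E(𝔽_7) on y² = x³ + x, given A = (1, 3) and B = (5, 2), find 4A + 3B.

(3, 4)

First 4A:
Repeated addition: build up to 4A.
2A: tangent at (1, 3): λ = (3·1² + 1)/(2·3) ≡ 4/6. 6⁻¹ ≡ 6 (mod 7) since 6·6 = 36 ≡ 1, so λ ≡ 4·6 ≡ 3.
  x = λ² - 1 - 1 = 9 - 2 ≡ 0; y = λ·(1 - 0) - 3 ≡ 0. → (0, 0)
3A: (0, 0) + (1, 3). λ = (3 - 0)/(1 - 0) ≡ 3/1 mod 7. 1⁻¹ ≡ 1 (mod 7), so λ ≡ 3.
  x = λ² - 0 - 1 = 9 - 1 ≡ 1; y = λ·(0 - 1) - 0 ≡ 4. → (1, 4)
4A: (1, 4) + (1, 3): same x and y₁ ≡ -y₂, so the sum is 𝒪.
4A = 𝒪.
Next 3B:
Repeated addition: build up to 3B.
2B: tangent at (5, 2): λ = (3·5² + 1)/(2·2) ≡ 6/4. 4⁻¹ ≡ 2 (mod 7) since 4·2 = 8 ≡ 1, so λ ≡ 6·2 ≡ 5.
  x = λ² - 5 - 5 = 25 - 10 ≡ 1; y = λ·(5 - 1) - 2 ≡ 4. → (1, 4)
3B: (1, 4) + (5, 2). λ = (2 - 4)/(5 - 1) ≡ 5/4 mod 7. 4⁻¹ ≡ 2 (mod 7) since 4·2 = 8 ≡ 1, so λ ≡ 3.
  x = λ² - 1 - 5 = 9 - 6 ≡ 3; y = λ·(1 - 3) - 4 ≡ 4. → (3, 4)
3B = (3, 4).
Finally 4A + 3B:
𝒪 + (3, 4) = (3, 4) (identity).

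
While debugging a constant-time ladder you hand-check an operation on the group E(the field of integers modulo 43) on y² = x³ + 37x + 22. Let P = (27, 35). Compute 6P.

Repeated addition: build up to 6P.
2P: tangent at (27, 35): λ = (3·27² + 37)/(2·35) ≡ 31/27. 27⁻¹ ≡ 8 (mod 43), so λ ≡ 31·8 ≡ 33.
  x = λ² - 27 - 27 = 1089 - 54 ≡ 3; y = λ·(27 - 3) - 35 ≡ 26. → (3, 26)
3P: (3, 26) + (27, 35). λ = (35 - 26)/(27 - 3) ≡ 9/24 mod 43. 24⁻¹ ≡ 9 (mod 43), so λ ≡ 38.
  x = λ² - 3 - 27 = 1444 - 30 ≡ 38; y = λ·(3 - 38) - 26 ≡ 20. → (38, 20)
4P: (38, 20) + (27, 35). λ = (35 - 20)/(27 - 38) ≡ 15/32 mod 43. 32⁻¹ ≡ 39 (mod 43), so λ ≡ 26.
  x = λ² - 38 - 27 = 676 - 65 ≡ 9; y = λ·(38 - 9) - 20 ≡ 3. → (9, 3)
5P: (9, 3) + (27, 35). λ = (35 - 3)/(27 - 9) ≡ 32/18 mod 43. 18⁻¹ ≡ 12 (mod 43), so λ ≡ 40.
  x = λ² - 9 - 27 = 1600 - 36 ≡ 16; y = λ·(9 - 16) - 3 ≡ 18. → (16, 18)
6P: (16, 18) + (27, 35). λ = (35 - 18)/(27 - 16) ≡ 17/11 mod 43. 11⁻¹ ≡ 4 (mod 43) since 11·4 = 44 ≡ 1, so λ ≡ 25.
  x = λ² - 16 - 27 = 625 - 43 ≡ 23; y = λ·(16 - 23) - 18 ≡ 22. → (23, 22)

(23, 22)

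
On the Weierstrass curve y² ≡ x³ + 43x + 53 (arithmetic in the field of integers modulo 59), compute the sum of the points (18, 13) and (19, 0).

(14, 53)

(18, 13) + (19, 0). λ = (0 - 13)/(19 - 18) ≡ 46/1 mod 59. 1⁻¹ ≡ 1 (mod 59) since 1·1 = 1 ≡ 1, so λ ≡ 46.
  x = λ² - 18 - 19 = 2116 - 37 ≡ 14; y = λ·(18 - 14) - 13 ≡ 53. → (14, 53)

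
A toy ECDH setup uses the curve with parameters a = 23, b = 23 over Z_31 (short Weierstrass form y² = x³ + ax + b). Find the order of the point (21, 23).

2P: tangent at (21, 23): λ = (3·21² + 23)/(2·23) ≡ 13/15. 15⁻¹ ≡ 29 (mod 31) since 15·29 = 435 ≡ 1, so λ ≡ 13·29 ≡ 5.
  x = λ² - 21 - 21 = 25 - 42 ≡ 14; y = λ·(21 - 14) - 23 ≡ 12. → (14, 12)
3P: (14, 12) + (21, 23). λ = (23 - 12)/(21 - 14) ≡ 11/7 mod 31. 7⁻¹ ≡ 9 (mod 31), so λ ≡ 6.
  x = λ² - 14 - 21 = 36 - 35 ≡ 1; y = λ·(14 - 1) - 12 ≡ 4. → (1, 4)
4P: (1, 4) + (21, 23). λ = (23 - 4)/(21 - 1) ≡ 19/20 mod 31. 20⁻¹ ≡ 14 (mod 31) since 20·14 = 280 ≡ 1, so λ ≡ 18.
  x = λ² - 1 - 21 = 324 - 22 ≡ 23; y = λ·(1 - 23) - 4 ≡ 3. → (23, 3)
5P: (23, 3) + (21, 23). λ = (23 - 3)/(21 - 23) ≡ 20/29 mod 31. 29⁻¹ ≡ 15 (mod 31), so λ ≡ 21.
  x = λ² - 23 - 21 = 441 - 44 ≡ 25; y = λ·(23 - 25) - 3 ≡ 17. → (25, 17)
6P: (25, 17) + (21, 23). λ = (23 - 17)/(21 - 25) ≡ 6/27 mod 31. 27⁻¹ ≡ 23 (mod 31), so λ ≡ 14.
  x = λ² - 25 - 21 = 196 - 46 ≡ 26; y = λ·(25 - 26) - 17 ≡ 0. → (26, 0)
7P: (26, 0) + (21, 23). λ = (23 - 0)/(21 - 26) ≡ 23/26 mod 31. 26⁻¹ ≡ 6 (mod 31) since 26·6 = 156 ≡ 1, so λ ≡ 14.
  x = λ² - 26 - 21 = 196 - 47 ≡ 25; y = λ·(26 - 25) - 0 ≡ 14. → (25, 14)
8P: (25, 14) + (21, 23). λ = (23 - 14)/(21 - 25) ≡ 9/27 mod 31. 27⁻¹ ≡ 23 (mod 31) since 27·23 = 621 ≡ 1, so λ ≡ 21.
  x = λ² - 25 - 21 = 441 - 46 ≡ 23; y = λ·(25 - 23) - 14 ≡ 28. → (23, 28)
9P: (23, 28) + (21, 23). λ = (23 - 28)/(21 - 23) ≡ 26/29 mod 31. 29⁻¹ ≡ 15 (mod 31), so λ ≡ 18.
  x = λ² - 23 - 21 = 324 - 44 ≡ 1; y = λ·(23 - 1) - 28 ≡ 27. → (1, 27)
10P: (1, 27) + (21, 23). λ = (23 - 27)/(21 - 1) ≡ 27/20 mod 31. 20⁻¹ ≡ 14 (mod 31) since 20·14 = 280 ≡ 1, so λ ≡ 6.
  x = λ² - 1 - 21 = 36 - 22 ≡ 14; y = λ·(1 - 14) - 27 ≡ 19. → (14, 19)
11P: (14, 19) + (21, 23). λ = (23 - 19)/(21 - 14) ≡ 4/7 mod 31. 7⁻¹ ≡ 9 (mod 31), so λ ≡ 5.
  x = λ² - 14 - 21 = 25 - 35 ≡ 21; y = λ·(14 - 21) - 19 ≡ 8. → (21, 8)
12P: (21, 8) + (21, 23): same x and y₁ ≡ -y₂, so the sum is O.
12P = O, so the order is 12.

12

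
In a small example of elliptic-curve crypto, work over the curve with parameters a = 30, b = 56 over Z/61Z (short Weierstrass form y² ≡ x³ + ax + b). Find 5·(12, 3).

Write Q = (12, 3).
Double-and-add on 5 = (101)₂. Start with Q = (12, 3) for the leading 1-bit.
double: tangent at (12, 3): λ = (3·12² + 30)/(2·3) ≡ 35/6. 6⁻¹ ≡ 51 (mod 61) since 6·51 = 306 ≡ 1, so λ ≡ 35·51 ≡ 16.
  x = λ² - 12 - 12 = 256 - 24 ≡ 49; y = λ·(12 - 49) - 3 ≡ 15. → (49, 15)
double: tangent at (49, 15): λ = (3·49² + 30)/(2·15) ≡ 35/30. 30⁻¹ ≡ 59 (mod 61) since 30·59 = 1770 ≡ 1, so λ ≡ 35·59 ≡ 52.
  x = λ² - 49 - 49 = 2704 - 98 ≡ 44; y = λ·(49 - 44) - 15 ≡ 1. → (44, 1)
add Q: (44, 1) + (12, 3). λ = (3 - 1)/(12 - 44) ≡ 2/29 mod 61. 29⁻¹ ≡ 40 (mod 61), so λ ≡ 19.
  x = λ² - 44 - 12 = 361 - 56 ≡ 0; y = λ·(44 - 0) - 1 ≡ 42. → (0, 42)

(0, 42)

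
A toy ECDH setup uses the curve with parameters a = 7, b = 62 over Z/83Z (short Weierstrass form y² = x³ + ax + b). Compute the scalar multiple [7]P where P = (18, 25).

(51, 42)

Repeated addition: build up to 7P.
2P: tangent at (18, 25): λ = (3·18² + 7)/(2·25) ≡ 66/50. 50⁻¹ ≡ 5 (mod 83), so λ ≡ 66·5 ≡ 81.
  x = λ² - 18 - 18 = 6561 - 36 ≡ 51; y = λ·(18 - 51) - 25 ≡ 41. → (51, 41)
3P: (51, 41) + (18, 25). λ = (25 - 41)/(18 - 51) ≡ 67/50 mod 83. 50⁻¹ ≡ 5 (mod 83), so λ ≡ 3.
  x = λ² - 51 - 18 = 9 - 69 ≡ 23; y = λ·(51 - 23) - 41 ≡ 43. → (23, 43)
4P: (23, 43) + (18, 25). λ = (25 - 43)/(18 - 23) ≡ 65/78 mod 83. 78⁻¹ ≡ 33 (mod 83), so λ ≡ 70.
  x = λ² - 23 - 18 = 4900 - 41 ≡ 45; y = λ·(23 - 45) - 43 ≡ 77. → (45, 77)
5P: (45, 77) + (18, 25). λ = (25 - 77)/(18 - 45) ≡ 31/56 mod 83. 56⁻¹ ≡ 43 (mod 83) since 56·43 = 2408 ≡ 1, so λ ≡ 5.
  x = λ² - 45 - 18 = 25 - 63 ≡ 45; y = λ·(45 - 45) - 77 ≡ 6. → (45, 6)
6P: (45, 6) + (18, 25). λ = (25 - 6)/(18 - 45) ≡ 19/56 mod 83. 56⁻¹ ≡ 43 (mod 83), so λ ≡ 70.
  x = λ² - 45 - 18 = 4900 - 63 ≡ 23; y = λ·(45 - 23) - 6 ≡ 40. → (23, 40)
7P: (23, 40) + (18, 25). λ = (25 - 40)/(18 - 23) ≡ 68/78 mod 83. 78⁻¹ ≡ 33 (mod 83), so λ ≡ 3.
  x = λ² - 23 - 18 = 9 - 41 ≡ 51; y = λ·(23 - 51) - 40 ≡ 42. → (51, 42)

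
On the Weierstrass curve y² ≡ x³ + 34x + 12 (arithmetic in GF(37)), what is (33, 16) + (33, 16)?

(15, 7)

tangent at (33, 16): λ = (3·33² + 34)/(2·16) ≡ 8/32. 32⁻¹ ≡ 22 (mod 37) since 32·22 = 704 ≡ 1, so λ ≡ 8·22 ≡ 28.
  x = λ² - 33 - 33 = 784 - 66 ≡ 15; y = λ·(33 - 15) - 16 ≡ 7. → (15, 7)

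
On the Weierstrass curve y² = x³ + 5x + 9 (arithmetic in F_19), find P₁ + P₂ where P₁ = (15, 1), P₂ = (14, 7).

(7, 8)

(15, 1) + (14, 7). λ = (7 - 1)/(14 - 15) ≡ 6/18 mod 19. 18⁻¹ ≡ 18 (mod 19) since 18·18 = 324 ≡ 1, so λ ≡ 13.
  x = λ² - 15 - 14 = 169 - 29 ≡ 7; y = λ·(15 - 7) - 1 ≡ 8. → (7, 8)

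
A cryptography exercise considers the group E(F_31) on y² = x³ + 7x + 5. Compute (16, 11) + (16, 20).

The two points share x = 16 and their y-coordinates satisfy 11 + 20 ≡ 0 (mod 31), so they are inverses. Their sum is the point at infinity.

O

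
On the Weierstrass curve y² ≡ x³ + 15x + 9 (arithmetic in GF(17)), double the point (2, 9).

(11, 3)

tangent at (2, 9): λ = (3·2² + 15)/(2·9) ≡ 10/1. 1⁻¹ ≡ 1 (mod 17), so λ ≡ 10·1 ≡ 10.
  x = λ² - 2 - 2 = 100 - 4 ≡ 11; y = λ·(2 - 11) - 9 ≡ 3. → (11, 3)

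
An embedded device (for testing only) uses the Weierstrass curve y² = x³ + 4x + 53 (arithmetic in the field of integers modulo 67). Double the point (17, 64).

(33, 3)

tangent at (17, 64): λ = (3·17² + 4)/(2·64) ≡ 0/61. 61⁻¹ ≡ 11 (mod 67) since 61·11 = 671 ≡ 1, so λ ≡ 0·11 ≡ 0.
  x = λ² - 17 - 17 = 0 - 34 ≡ 33; y = λ·(17 - 33) - 64 ≡ 3. → (33, 3)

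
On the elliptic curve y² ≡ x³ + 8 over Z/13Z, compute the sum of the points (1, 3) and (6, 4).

(5, 4)

(1, 3) + (6, 4). λ = (4 - 3)/(6 - 1) ≡ 1/5 mod 13. 5⁻¹ ≡ 8 (mod 13), so λ ≡ 8.
  x = λ² - 1 - 6 = 64 - 7 ≡ 5; y = λ·(1 - 5) - 3 ≡ 4. → (5, 4)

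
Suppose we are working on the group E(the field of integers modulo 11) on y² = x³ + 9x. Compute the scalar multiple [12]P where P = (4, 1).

O

Double-and-add on 12 = (1100)₂. Start with P = (4, 1) for the leading 1-bit.
double: tangent at (4, 1): λ = (3·4² + 9)/(2·1) ≡ 2/2. 2⁻¹ ≡ 6 (mod 11), so λ ≡ 2·6 ≡ 1.
  x = λ² - 4 - 4 = 1 - 8 ≡ 4; y = λ·(4 - 4) - 1 ≡ 10. → (4, 10)
add P: (4, 10) + (4, 1): same x and y₁ ≡ -y₂, so the sum is 𝒪.
double: 𝒪 + 𝒪 = 𝒪 (identity).
double: 𝒪 + 𝒪 = 𝒪 (identity).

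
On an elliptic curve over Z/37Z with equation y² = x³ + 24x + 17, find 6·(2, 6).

Write Q = (2, 6).
Double-and-add on 6 = (110)₂. Start with Q = (2, 6) for the leading 1-bit.
double: tangent at (2, 6): λ = (3·2² + 24)/(2·6) ≡ 36/12. 12⁻¹ ≡ 34 (mod 37) since 12·34 = 408 ≡ 1, so λ ≡ 36·34 ≡ 3.
  x = λ² - 2 - 2 = 9 - 4 ≡ 5; y = λ·(2 - 5) - 6 ≡ 22. → (5, 22)
add Q: (5, 22) + (2, 6). λ = (6 - 22)/(2 - 5) ≡ 21/34 mod 37. 34⁻¹ ≡ 12 (mod 37), so λ ≡ 30.
  x = λ² - 5 - 2 = 900 - 7 ≡ 5; y = λ·(5 - 5) - 22 ≡ 15. → (5, 15)
double: tangent at (5, 15): λ = (3·5² + 24)/(2·15) ≡ 25/30. 30⁻¹ ≡ 21 (mod 37), so λ ≡ 25·21 ≡ 7.
  x = λ² - 5 - 5 = 49 - 10 ≡ 2; y = λ·(5 - 2) - 15 ≡ 6. → (2, 6)

(2, 6)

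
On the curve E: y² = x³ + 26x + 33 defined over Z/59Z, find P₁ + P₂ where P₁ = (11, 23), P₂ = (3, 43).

(7, 26)

(11, 23) + (3, 43). λ = (43 - 23)/(3 - 11) ≡ 20/51 mod 59. 51⁻¹ ≡ 22 (mod 59), so λ ≡ 27.
  x = λ² - 11 - 3 = 729 - 14 ≡ 7; y = λ·(11 - 7) - 23 ≡ 26. → (7, 26)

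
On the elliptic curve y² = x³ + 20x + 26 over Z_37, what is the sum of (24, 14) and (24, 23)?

The two points share x = 24 and their y-coordinates satisfy 14 + 23 ≡ 0 (mod 37), so they are inverses. Their sum is O.

O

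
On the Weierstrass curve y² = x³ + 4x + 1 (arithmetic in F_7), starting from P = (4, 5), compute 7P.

Repeated addition: build up to 7P.
2P: tangent at (4, 5): λ = (3·4² + 4)/(2·5) ≡ 3/3. 3⁻¹ ≡ 5 (mod 7), so λ ≡ 3·5 ≡ 1.
  x = λ² - 4 - 4 = 1 - 8 ≡ 0; y = λ·(4 - 0) - 5 ≡ 6. → (0, 6)
3P: (0, 6) + (4, 5). λ = (5 - 6)/(4 - 0) ≡ 6/4 mod 7. 4⁻¹ ≡ 2 (mod 7) since 4·2 = 8 ≡ 1, so λ ≡ 5.
  x = λ² - 0 - 4 = 25 - 4 ≡ 0; y = λ·(0 - 0) - 6 ≡ 1. → (0, 1)
4P: (0, 1) + (4, 5). λ = (5 - 1)/(4 - 0) ≡ 4/4 mod 7. 4⁻¹ ≡ 2 (mod 7), so λ ≡ 1.
  x = λ² - 0 - 4 = 1 - 4 ≡ 4; y = λ·(0 - 4) - 1 ≡ 2. → (4, 2)
5P: (4, 2) + (4, 5): same x and y₁ ≡ -y₂, so the sum is 𝒪.
6P: 𝒪 + (4, 5) = (4, 5) (identity).
7P: tangent at (4, 5): λ = (3·4² + 4)/(2·5) ≡ 3/3. 3⁻¹ ≡ 5 (mod 7), so λ ≡ 3·5 ≡ 1.
  x = λ² - 4 - 4 = 1 - 8 ≡ 0; y = λ·(4 - 0) - 5 ≡ 6. → (0, 6)

(0, 6)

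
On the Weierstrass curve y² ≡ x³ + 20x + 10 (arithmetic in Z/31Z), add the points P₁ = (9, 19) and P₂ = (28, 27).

(9, 19) + (28, 27). λ = (27 - 19)/(28 - 9) ≡ 8/19 mod 31. 19⁻¹ ≡ 18 (mod 31), so λ ≡ 20.
  x = λ² - 9 - 28 = 400 - 37 ≡ 22; y = λ·(9 - 22) - 19 ≡ 0. → (22, 0)

(22, 0)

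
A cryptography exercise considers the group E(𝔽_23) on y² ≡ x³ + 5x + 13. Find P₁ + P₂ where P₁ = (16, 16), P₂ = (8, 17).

(8, 6)

(16, 16) + (8, 17). λ = (17 - 16)/(8 - 16) ≡ 1/15 mod 23. 15⁻¹ ≡ 20 (mod 23) since 15·20 = 300 ≡ 1, so λ ≡ 20.
  x = λ² - 16 - 8 = 400 - 24 ≡ 8; y = λ·(16 - 8) - 16 ≡ 6. → (8, 6)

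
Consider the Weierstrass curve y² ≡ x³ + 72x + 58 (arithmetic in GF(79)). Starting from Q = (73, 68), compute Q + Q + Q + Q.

Repeated addition: build up to 4Q.
2Q: tangent at (73, 68): λ = (3·73² + 72)/(2·68) ≡ 22/57. 57⁻¹ ≡ 61 (mod 79) since 57·61 = 3477 ≡ 1, so λ ≡ 22·61 ≡ 78.
  x = λ² - 73 - 73 = 6084 - 146 ≡ 13; y = λ·(73 - 13) - 68 ≡ 30. → (13, 30)
3Q: (13, 30) + (73, 68). λ = (68 - 30)/(73 - 13) ≡ 38/60 mod 79. 60⁻¹ ≡ 54 (mod 79) since 60·54 = 3240 ≡ 1, so λ ≡ 77.
  x = λ² - 13 - 73 = 5929 - 86 ≡ 76; y = λ·(13 - 76) - 30 ≡ 17. → (76, 17)
4Q: (76, 17) + (73, 68). λ = (68 - 17)/(73 - 76) ≡ 51/76 mod 79. 76⁻¹ ≡ 26 (mod 79), so λ ≡ 62.
  x = λ² - 76 - 73 = 3844 - 149 ≡ 61; y = λ·(76 - 61) - 17 ≡ 44. → (61, 44)

(61, 44)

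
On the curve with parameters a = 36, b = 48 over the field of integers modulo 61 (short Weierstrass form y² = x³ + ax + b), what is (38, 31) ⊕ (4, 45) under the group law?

(35, 18)

(38, 31) + (4, 45). λ = (45 - 31)/(4 - 38) ≡ 14/27 mod 61. 27⁻¹ ≡ 52 (mod 61), so λ ≡ 57.
  x = λ² - 38 - 4 = 3249 - 42 ≡ 35; y = λ·(38 - 35) - 31 ≡ 18. → (35, 18)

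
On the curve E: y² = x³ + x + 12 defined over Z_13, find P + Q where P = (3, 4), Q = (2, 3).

(3, 4) + (2, 3). λ = (3 - 4)/(2 - 3) ≡ 12/12 mod 13. 12⁻¹ ≡ 12 (mod 13), so λ ≡ 1.
  x = λ² - 3 - 2 = 1 - 5 ≡ 9; y = λ·(3 - 9) - 4 ≡ 3. → (9, 3)

(9, 3)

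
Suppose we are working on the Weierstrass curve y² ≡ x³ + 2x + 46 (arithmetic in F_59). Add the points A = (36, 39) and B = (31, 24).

(1, 7)

(36, 39) + (31, 24). λ = (24 - 39)/(31 - 36) ≡ 44/54 mod 59. 54⁻¹ ≡ 47 (mod 59) since 54·47 = 2538 ≡ 1, so λ ≡ 3.
  x = λ² - 36 - 31 = 9 - 67 ≡ 1; y = λ·(36 - 1) - 39 ≡ 7. → (1, 7)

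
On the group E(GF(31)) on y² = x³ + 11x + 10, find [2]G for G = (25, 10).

tangent at (25, 10): λ = (3·25² + 11)/(2·10) ≡ 26/20. 20⁻¹ ≡ 14 (mod 31), so λ ≡ 26·14 ≡ 23.
  x = λ² - 25 - 25 = 529 - 50 ≡ 14; y = λ·(25 - 14) - 10 ≡ 26. → (14, 26)

(14, 26)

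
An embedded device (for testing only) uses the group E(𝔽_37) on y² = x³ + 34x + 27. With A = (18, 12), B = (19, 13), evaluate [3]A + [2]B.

(22, 29)

First 3A:
Repeated addition: build up to 3A.
2A: tangent at (18, 12): λ = (3·18² + 34)/(2·12) ≡ 7/24. 24⁻¹ ≡ 17 (mod 37) since 24·17 = 408 ≡ 1, so λ ≡ 7·17 ≡ 8.
  x = λ² - 18 - 18 = 64 - 36 ≡ 28; y = λ·(18 - 28) - 12 ≡ 19. → (28, 19)
3A: (28, 19) + (18, 12). λ = (12 - 19)/(18 - 28) ≡ 30/27 mod 37. 27⁻¹ ≡ 11 (mod 37) since 27·11 = 297 ≡ 1, so λ ≡ 34.
  x = λ² - 28 - 18 = 1156 - 46 ≡ 0; y = λ·(28 - 0) - 19 ≡ 8. → (0, 8)
3A = (0, 8).
Next 2B:
Repeated addition: build up to 2B.
2B: tangent at (19, 13): λ = (3·19² + 34)/(2·13) ≡ 7/26. 26⁻¹ ≡ 10 (mod 37) since 26·10 = 260 ≡ 1, so λ ≡ 7·10 ≡ 33.
  x = λ² - 19 - 19 = 1089 - 38 ≡ 15; y = λ·(19 - 15) - 13 ≡ 8. → (15, 8)
2B = (15, 8).
Finally 3A + 2B:
(0, 8) + (15, 8). λ = (8 - 8)/(15 - 0) ≡ 0/15 mod 37. 15⁻¹ ≡ 5 (mod 37), so λ ≡ 0.
  x = λ² - 0 - 15 = 0 - 15 ≡ 22; y = λ·(0 - 22) - 8 ≡ 29. → (22, 29)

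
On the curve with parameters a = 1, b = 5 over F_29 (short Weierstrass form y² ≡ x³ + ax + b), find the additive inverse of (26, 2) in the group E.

-(26, 2) = (26, -2 mod 29) = (26, 27).

(26, 27)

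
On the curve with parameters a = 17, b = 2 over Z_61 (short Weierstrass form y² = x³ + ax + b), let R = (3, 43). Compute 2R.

(58, 31)

tangent at (3, 43): λ = (3·3² + 17)/(2·43) ≡ 44/25. 25⁻¹ ≡ 22 (mod 61) since 25·22 = 550 ≡ 1, so λ ≡ 44·22 ≡ 53.
  x = λ² - 3 - 3 = 2809 - 6 ≡ 58; y = λ·(3 - 58) - 43 ≡ 31. → (58, 31)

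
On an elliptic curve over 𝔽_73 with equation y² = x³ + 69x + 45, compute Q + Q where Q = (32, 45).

(32, 28)

tangent at (32, 45): λ = (3·32² + 69)/(2·45) ≡ 2/17. 17⁻¹ ≡ 43 (mod 73) since 17·43 = 731 ≡ 1, so λ ≡ 2·43 ≡ 13.
  x = λ² - 32 - 32 = 169 - 64 ≡ 32; y = λ·(32 - 32) - 45 ≡ 28. → (32, 28)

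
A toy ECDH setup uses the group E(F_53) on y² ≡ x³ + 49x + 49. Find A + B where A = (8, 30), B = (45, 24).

(8, 30) + (45, 24). λ = (24 - 30)/(45 - 8) ≡ 47/37 mod 53. 37⁻¹ ≡ 43 (mod 53), so λ ≡ 7.
  x = λ² - 8 - 45 = 49 - 53 ≡ 49; y = λ·(8 - 49) - 30 ≡ 1. → (49, 1)

(49, 1)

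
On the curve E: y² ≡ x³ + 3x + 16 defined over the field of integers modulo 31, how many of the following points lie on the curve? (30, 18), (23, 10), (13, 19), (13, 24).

(30, 18): 18² ≡ 14, rhs ≡ 12 → off.
(23, 10): 10² ≡ 7, rhs ≡ 7 → on.
(13, 19): 19² ≡ 20, rhs ≡ 20 → on.
(13, 24): 24² ≡ 18, rhs ≡ 20 → off.

2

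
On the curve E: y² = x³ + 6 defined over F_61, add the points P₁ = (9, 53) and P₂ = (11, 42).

(9, 53) + (11, 42). λ = (42 - 53)/(11 - 9) ≡ 50/2 mod 61. 2⁻¹ ≡ 31 (mod 61) since 2·31 = 62 ≡ 1, so λ ≡ 25.
  x = λ² - 9 - 11 = 625 - 20 ≡ 56; y = λ·(9 - 56) - 53 ≡ 53. → (56, 53)

(56, 53)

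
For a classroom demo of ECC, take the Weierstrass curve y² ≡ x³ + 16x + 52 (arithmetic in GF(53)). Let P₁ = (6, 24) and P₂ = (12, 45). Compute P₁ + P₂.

(34, 37)

(6, 24) + (12, 45). λ = (45 - 24)/(12 - 6) ≡ 21/6 mod 53. 6⁻¹ ≡ 9 (mod 53) since 6·9 = 54 ≡ 1, so λ ≡ 30.
  x = λ² - 6 - 12 = 900 - 18 ≡ 34; y = λ·(6 - 34) - 24 ≡ 37. → (34, 37)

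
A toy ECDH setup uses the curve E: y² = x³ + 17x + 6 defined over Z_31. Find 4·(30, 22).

(6, 18)

Write P = (30, 22).
Double-and-add on 4 = (100)₂. Start with P = (30, 22) for the leading 1-bit.
double: tangent at (30, 22): λ = (3·30² + 17)/(2·22) ≡ 20/13. 13⁻¹ ≡ 12 (mod 31), so λ ≡ 20·12 ≡ 23.
  x = λ² - 30 - 30 = 529 - 60 ≡ 4; y = λ·(30 - 4) - 22 ≡ 18. → (4, 18)
double: tangent at (4, 18): λ = (3·4² + 17)/(2·18) ≡ 3/5. 5⁻¹ ≡ 25 (mod 31) since 5·25 = 125 ≡ 1, so λ ≡ 3·25 ≡ 13.
  x = λ² - 4 - 4 = 169 - 8 ≡ 6; y = λ·(4 - 6) - 18 ≡ 18. → (6, 18)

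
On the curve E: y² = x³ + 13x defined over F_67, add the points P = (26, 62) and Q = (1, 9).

(55, 40)

(26, 62) + (1, 9). λ = (9 - 62)/(1 - 26) ≡ 14/42 mod 67. 42⁻¹ ≡ 8 (mod 67), so λ ≡ 45.
  x = λ² - 26 - 1 = 2025 - 27 ≡ 55; y = λ·(26 - 55) - 62 ≡ 40. → (55, 40)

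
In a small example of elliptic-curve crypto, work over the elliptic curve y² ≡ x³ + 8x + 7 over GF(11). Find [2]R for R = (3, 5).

tangent at (3, 5): λ = (3·3² + 8)/(2·5) ≡ 2/10. 10⁻¹ ≡ 10 (mod 11) since 10·10 = 100 ≡ 1, so λ ≡ 2·10 ≡ 9.
  x = λ² - 3 - 3 = 81 - 6 ≡ 9; y = λ·(3 - 9) - 5 ≡ 7. → (9, 7)

(9, 7)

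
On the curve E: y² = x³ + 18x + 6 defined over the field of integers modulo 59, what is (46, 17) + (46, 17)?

tangent at (46, 17): λ = (3·46² + 18)/(2·17) ≡ 53/34. 34⁻¹ ≡ 33 (mod 59), so λ ≡ 53·33 ≡ 38.
  x = λ² - 46 - 46 = 1444 - 92 ≡ 54; y = λ·(46 - 54) - 17 ≡ 33. → (54, 33)

(54, 33)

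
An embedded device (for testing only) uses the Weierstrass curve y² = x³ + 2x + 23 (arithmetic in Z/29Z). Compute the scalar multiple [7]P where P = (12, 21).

Double-and-add on 7 = (111)₂. Start with P = (12, 21) for the leading 1-bit.
double: tangent at (12, 21): λ = (3·12² + 2)/(2·21) ≡ 28/13. 13⁻¹ ≡ 9 (mod 29), so λ ≡ 28·9 ≡ 20.
  x = λ² - 12 - 12 = 400 - 24 ≡ 28; y = λ·(12 - 28) - 21 ≡ 7. → (28, 7)
add P: (28, 7) + (12, 21). λ = (21 - 7)/(12 - 28) ≡ 14/13 mod 29. 13⁻¹ ≡ 9 (mod 29) since 13·9 = 117 ≡ 1, so λ ≡ 10.
  x = λ² - 28 - 12 = 100 - 40 ≡ 2; y = λ·(28 - 2) - 7 ≡ 21. → (2, 21)
double: tangent at (2, 21): λ = (3·2² + 2)/(2·21) ≡ 14/13. 13⁻¹ ≡ 9 (mod 29), so λ ≡ 14·9 ≡ 10.
  x = λ² - 2 - 2 = 100 - 4 ≡ 9; y = λ·(2 - 9) - 21 ≡ 25. → (9, 25)
add P: (9, 25) + (12, 21). λ = (21 - 25)/(12 - 9) ≡ 25/3 mod 29. 3⁻¹ ≡ 10 (mod 29), so λ ≡ 18.
  x = λ² - 9 - 12 = 324 - 21 ≡ 13; y = λ·(9 - 13) - 25 ≡ 19. → (13, 19)

(13, 19)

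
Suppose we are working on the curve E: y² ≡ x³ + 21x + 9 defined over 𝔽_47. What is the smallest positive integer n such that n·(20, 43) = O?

7

2P: tangent at (20, 43): λ = (3·20² + 21)/(2·43) ≡ 46/39. 39⁻¹ ≡ 41 (mod 47) since 39·41 = 1599 ≡ 1, so λ ≡ 46·41 ≡ 6.
  x = λ² - 20 - 20 = 36 - 40 ≡ 43; y = λ·(20 - 43) - 43 ≡ 7. → (43, 7)
3P: (43, 7) + (20, 43). λ = (43 - 7)/(20 - 43) ≡ 36/24 mod 47. 24⁻¹ ≡ 2 (mod 47), so λ ≡ 25.
  x = λ² - 43 - 20 = 625 - 63 ≡ 45; y = λ·(43 - 45) - 7 ≡ 37. → (45, 37)
4P: (45, 37) + (20, 43). λ = (43 - 37)/(20 - 45) ≡ 6/22 mod 47. 22⁻¹ ≡ 15 (mod 47), so λ ≡ 43.
  x = λ² - 45 - 20 = 1849 - 65 ≡ 45; y = λ·(45 - 45) - 37 ≡ 10. → (45, 10)
5P: (45, 10) + (20, 43). λ = (43 - 10)/(20 - 45) ≡ 33/22 mod 47. 22⁻¹ ≡ 15 (mod 47), so λ ≡ 25.
  x = λ² - 45 - 20 = 625 - 65 ≡ 43; y = λ·(45 - 43) - 10 ≡ 40. → (43, 40)
6P: (43, 40) + (20, 43). λ = (43 - 40)/(20 - 43) ≡ 3/24 mod 47. 24⁻¹ ≡ 2 (mod 47) since 24·2 = 48 ≡ 1, so λ ≡ 6.
  x = λ² - 43 - 20 = 36 - 63 ≡ 20; y = λ·(43 - 20) - 40 ≡ 4. → (20, 4)
7P: (20, 4) + (20, 43): same x and y₁ ≡ -y₂, so the sum is O.
7P = O, so the order is 7.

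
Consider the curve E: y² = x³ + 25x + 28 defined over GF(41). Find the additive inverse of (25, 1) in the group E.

-(25, 1) = (25, -1 mod 41) = (25, 40).

(25, 40)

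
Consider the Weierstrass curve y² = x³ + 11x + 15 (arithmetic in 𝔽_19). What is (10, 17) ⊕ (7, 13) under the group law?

(10, 17) + (7, 13). λ = (13 - 17)/(7 - 10) ≡ 15/16 mod 19. 16⁻¹ ≡ 6 (mod 19) since 16·6 = 96 ≡ 1, so λ ≡ 14.
  x = λ² - 10 - 7 = 196 - 17 ≡ 8; y = λ·(10 - 8) - 17 ≡ 11. → (8, 11)

(8, 11)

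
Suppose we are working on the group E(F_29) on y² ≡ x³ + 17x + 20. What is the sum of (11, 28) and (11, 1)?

The two points share x = 11 and their y-coordinates satisfy 28 + 1 ≡ 0 (mod 29), so they are inverses. Their sum is 𝒪.

O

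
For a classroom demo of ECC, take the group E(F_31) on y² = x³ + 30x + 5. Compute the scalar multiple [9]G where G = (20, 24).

Repeated addition: build up to 9G.
2G: tangent at (20, 24): λ = (3·20² + 30)/(2·24) ≡ 21/17. 17⁻¹ ≡ 11 (mod 31) since 17·11 = 187 ≡ 1, so λ ≡ 21·11 ≡ 14.
  x = λ² - 20 - 20 = 196 - 40 ≡ 1; y = λ·(20 - 1) - 24 ≡ 25. → (1, 25)
3G: (1, 25) + (20, 24). λ = (24 - 25)/(20 - 1) ≡ 30/19 mod 31. 19⁻¹ ≡ 18 (mod 31), so λ ≡ 13.
  x = λ² - 1 - 20 = 169 - 21 ≡ 24; y = λ·(1 - 24) - 25 ≡ 17. → (24, 17)
4G: (24, 17) + (20, 24). λ = (24 - 17)/(20 - 24) ≡ 7/27 mod 31. 27⁻¹ ≡ 23 (mod 31), so λ ≡ 6.
  x = λ² - 24 - 20 = 36 - 44 ≡ 23; y = λ·(24 - 23) - 17 ≡ 20. → (23, 20)
5G: (23, 20) + (20, 24). λ = (24 - 20)/(20 - 23) ≡ 4/28 mod 31. 28⁻¹ ≡ 10 (mod 31), so λ ≡ 9.
  x = λ² - 23 - 20 = 81 - 43 ≡ 7; y = λ·(23 - 7) - 20 ≡ 0. → (7, 0)
6G: (7, 0) + (20, 24). λ = (24 - 0)/(20 - 7) ≡ 24/13 mod 31. 13⁻¹ ≡ 12 (mod 31), so λ ≡ 9.
  x = λ² - 7 - 20 = 81 - 27 ≡ 23; y = λ·(7 - 23) - 0 ≡ 11. → (23, 11)
7G: (23, 11) + (20, 24). λ = (24 - 11)/(20 - 23) ≡ 13/28 mod 31. 28⁻¹ ≡ 10 (mod 31), so λ ≡ 6.
  x = λ² - 23 - 20 = 36 - 43 ≡ 24; y = λ·(23 - 24) - 11 ≡ 14. → (24, 14)
8G: (24, 14) + (20, 24). λ = (24 - 14)/(20 - 24) ≡ 10/27 mod 31. 27⁻¹ ≡ 23 (mod 31), so λ ≡ 13.
  x = λ² - 24 - 20 = 169 - 44 ≡ 1; y = λ·(24 - 1) - 14 ≡ 6. → (1, 6)
9G: (1, 6) + (20, 24). λ = (24 - 6)/(20 - 1) ≡ 18/19 mod 31. 19⁻¹ ≡ 18 (mod 31) since 19·18 = 342 ≡ 1, so λ ≡ 14.
  x = λ² - 1 - 20 = 196 - 21 ≡ 20; y = λ·(1 - 20) - 6 ≡ 7. → (20, 7)

(20, 7)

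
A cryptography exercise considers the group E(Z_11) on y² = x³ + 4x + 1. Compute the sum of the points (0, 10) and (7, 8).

(7, 3)

(0, 10) + (7, 8). λ = (8 - 10)/(7 - 0) ≡ 9/7 mod 11. 7⁻¹ ≡ 8 (mod 11) since 7·8 = 56 ≡ 1, so λ ≡ 6.
  x = λ² - 0 - 7 = 36 - 7 ≡ 7; y = λ·(0 - 7) - 10 ≡ 3. → (7, 3)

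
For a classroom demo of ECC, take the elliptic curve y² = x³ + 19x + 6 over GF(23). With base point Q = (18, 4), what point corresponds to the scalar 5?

(13, 14)

Repeated addition: build up to 5Q.
2Q: tangent at (18, 4): λ = (3·18² + 19)/(2·4) ≡ 2/8. 8⁻¹ ≡ 3 (mod 23) since 8·3 = 24 ≡ 1, so λ ≡ 2·3 ≡ 6.
  x = λ² - 18 - 18 = 36 - 36 ≡ 0; y = λ·(18 - 0) - 4 ≡ 12. → (0, 12)
3Q: (0, 12) + (18, 4). λ = (4 - 12)/(18 - 0) ≡ 15/18 mod 23. 18⁻¹ ≡ 9 (mod 23), so λ ≡ 20.
  x = λ² - 0 - 18 = 400 - 18 ≡ 14; y = λ·(0 - 14) - 12 ≡ 7. → (14, 7)
4Q: (14, 7) + (18, 4). λ = (4 - 7)/(18 - 14) ≡ 20/4 mod 23. 4⁻¹ ≡ 6 (mod 23) since 4·6 = 24 ≡ 1, so λ ≡ 5.
  x = λ² - 14 - 18 = 25 - 32 ≡ 16; y = λ·(14 - 16) - 7 ≡ 6. → (16, 6)
5Q: (16, 6) + (18, 4). λ = (4 - 6)/(18 - 16) ≡ 21/2 mod 23. 2⁻¹ ≡ 12 (mod 23) since 2·12 = 24 ≡ 1, so λ ≡ 22.
  x = λ² - 16 - 18 = 484 - 34 ≡ 13; y = λ·(16 - 13) - 6 ≡ 14. → (13, 14)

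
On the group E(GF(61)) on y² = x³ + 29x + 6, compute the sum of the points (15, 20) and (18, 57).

(15, 20) + (18, 57). λ = (57 - 20)/(18 - 15) ≡ 37/3 mod 61. 3⁻¹ ≡ 41 (mod 61) since 3·41 = 123 ≡ 1, so λ ≡ 53.
  x = λ² - 15 - 18 = 2809 - 33 ≡ 31; y = λ·(15 - 31) - 20 ≡ 47. → (31, 47)

(31, 47)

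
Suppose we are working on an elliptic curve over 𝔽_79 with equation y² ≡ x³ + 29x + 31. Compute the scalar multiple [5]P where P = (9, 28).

(32, 28)

Double-and-add on 5 = (101)₂. Start with P = (9, 28) for the leading 1-bit.
double: tangent at (9, 28): λ = (3·9² + 29)/(2·28) ≡ 35/56. 56⁻¹ ≡ 24 (mod 79), so λ ≡ 35·24 ≡ 50.
  x = λ² - 9 - 9 = 2500 - 18 ≡ 33; y = λ·(9 - 33) - 28 ≡ 36. → (33, 36)
double: tangent at (33, 36): λ = (3·33² + 29)/(2·36) ≡ 57/72. 72⁻¹ ≡ 45 (mod 79) since 72·45 = 3240 ≡ 1, so λ ≡ 57·45 ≡ 37.
  x = λ² - 33 - 33 = 1369 - 66 ≡ 39; y = λ·(33 - 39) - 36 ≡ 58. → (39, 58)
add P: (39, 58) + (9, 28). λ = (28 - 58)/(9 - 39) ≡ 49/49 mod 79. 49⁻¹ ≡ 50 (mod 79), so λ ≡ 1.
  x = λ² - 39 - 9 = 1 - 48 ≡ 32; y = λ·(39 - 32) - 58 ≡ 28. → (32, 28)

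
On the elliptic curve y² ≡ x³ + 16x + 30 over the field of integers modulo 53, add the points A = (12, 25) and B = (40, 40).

(48, 39)

(12, 25) + (40, 40). λ = (40 - 25)/(40 - 12) ≡ 15/28 mod 53. 28⁻¹ ≡ 36 (mod 53) since 28·36 = 1008 ≡ 1, so λ ≡ 10.
  x = λ² - 12 - 40 = 100 - 52 ≡ 48; y = λ·(12 - 48) - 25 ≡ 39. → (48, 39)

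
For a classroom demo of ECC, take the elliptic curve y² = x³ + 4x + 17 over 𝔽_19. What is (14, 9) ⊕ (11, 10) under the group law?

(11, 9)

(14, 9) + (11, 10). λ = (10 - 9)/(11 - 14) ≡ 1/16 mod 19. 16⁻¹ ≡ 6 (mod 19), so λ ≡ 6.
  x = λ² - 14 - 11 = 36 - 25 ≡ 11; y = λ·(14 - 11) - 9 ≡ 9. → (11, 9)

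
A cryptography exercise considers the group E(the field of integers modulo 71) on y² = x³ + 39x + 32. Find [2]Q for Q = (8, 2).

tangent at (8, 2): λ = (3·8² + 39)/(2·2) ≡ 18/4. 4⁻¹ ≡ 18 (mod 71), so λ ≡ 18·18 ≡ 40.
  x = λ² - 8 - 8 = 1600 - 16 ≡ 22; y = λ·(8 - 22) - 2 ≡ 6. → (22, 6)

(22, 6)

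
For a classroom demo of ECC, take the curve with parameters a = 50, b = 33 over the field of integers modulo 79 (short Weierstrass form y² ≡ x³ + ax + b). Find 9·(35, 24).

Write G = (35, 24).
Double-and-add on 9 = (1001)₂. Start with G = (35, 24) for the leading 1-bit.
double: tangent at (35, 24): λ = (3·35² + 50)/(2·24) ≡ 12/48. 48⁻¹ ≡ 28 (mod 79), so λ ≡ 12·28 ≡ 20.
  x = λ² - 35 - 35 = 400 - 70 ≡ 14; y = λ·(35 - 14) - 24 ≡ 1. → (14, 1)
double: tangent at (14, 1): λ = (3·14² + 50)/(2·1) ≡ 6/2. 2⁻¹ ≡ 40 (mod 79) since 2·40 = 80 ≡ 1, so λ ≡ 6·40 ≡ 3.
  x = λ² - 14 - 14 = 9 - 28 ≡ 60; y = λ·(14 - 60) - 1 ≡ 19. → (60, 19)
double: tangent at (60, 19): λ = (3·60² + 50)/(2·19) ≡ 27/38. 38⁻¹ ≡ 52 (mod 79), so λ ≡ 27·52 ≡ 61.
  x = λ² - 60 - 60 = 3721 - 120 ≡ 46; y = λ·(60 - 46) - 19 ≡ 45. → (46, 45)
add G: (46, 45) + (35, 24). λ = (24 - 45)/(35 - 46) ≡ 58/68 mod 79. 68⁻¹ ≡ 43 (mod 79) since 68·43 = 2924 ≡ 1, so λ ≡ 45.
  x = λ² - 46 - 35 = 2025 - 81 ≡ 48; y = λ·(46 - 48) - 45 ≡ 23. → (48, 23)

(48, 23)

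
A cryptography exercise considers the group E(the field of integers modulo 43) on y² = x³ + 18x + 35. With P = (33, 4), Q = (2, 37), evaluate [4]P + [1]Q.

(42, 4)

First 4P:
Double-and-add on 4 = (100)₂. Start with P = (33, 4) for the leading 1-bit.
double: tangent at (33, 4): λ = (3·33² + 18)/(2·4) ≡ 17/8. 8⁻¹ ≡ 27 (mod 43) since 8·27 = 216 ≡ 1, so λ ≡ 17·27 ≡ 29.
  x = λ² - 33 - 33 = 841 - 66 ≡ 1; y = λ·(33 - 1) - 4 ≡ 21. → (1, 21)
double: tangent at (1, 21): λ = (3·1² + 18)/(2·21) ≡ 21/42. 42⁻¹ ≡ 42 (mod 43) since 42·42 = 1764 ≡ 1, so λ ≡ 21·42 ≡ 22.
  x = λ² - 1 - 1 = 484 - 2 ≡ 9; y = λ·(1 - 9) - 21 ≡ 18. → (9, 18)
4P = (9, 18).
Finally 4P + Q:
(9, 18) + (2, 37). λ = (37 - 18)/(2 - 9) ≡ 19/36 mod 43. 36⁻¹ ≡ 6 (mod 43), so λ ≡ 28.
  x = λ² - 9 - 2 = 784 - 11 ≡ 42; y = λ·(9 - 42) - 18 ≡ 4. → (42, 4)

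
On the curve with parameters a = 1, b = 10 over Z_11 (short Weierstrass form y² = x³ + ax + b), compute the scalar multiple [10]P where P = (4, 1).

O

Repeated addition: build up to 10P.
2P: tangent at (4, 1): λ = (3·4² + 1)/(2·1) ≡ 5/2. 2⁻¹ ≡ 6 (mod 11) since 2·6 = 12 ≡ 1, so λ ≡ 5·6 ≡ 8.
  x = λ² - 4 - 4 = 64 - 8 ≡ 1; y = λ·(4 - 1) - 1 ≡ 1. → (1, 1)
3P: (1, 1) + (4, 1). λ = (1 - 1)/(4 - 1) ≡ 0/3 mod 11. 3⁻¹ ≡ 4 (mod 11), so λ ≡ 0.
  x = λ² - 1 - 4 = 0 - 5 ≡ 6; y = λ·(1 - 6) - 1 ≡ 10. → (6, 10)
4P: (6, 10) + (4, 1). λ = (1 - 10)/(4 - 6) ≡ 2/9 mod 11. 9⁻¹ ≡ 5 (mod 11) since 9·5 = 45 ≡ 1, so λ ≡ 10.
  x = λ² - 6 - 4 = 100 - 10 ≡ 2; y = λ·(6 - 2) - 10 ≡ 8. → (2, 8)
5P: (2, 8) + (4, 1). λ = (1 - 8)/(4 - 2) ≡ 4/2 mod 11. 2⁻¹ ≡ 6 (mod 11), so λ ≡ 2.
  x = λ² - 2 - 4 = 4 - 6 ≡ 9; y = λ·(2 - 9) - 8 ≡ 0. → (9, 0)
6P: (9, 0) + (4, 1). λ = (1 - 0)/(4 - 9) ≡ 1/6 mod 11. 6⁻¹ ≡ 2 (mod 11), so λ ≡ 2.
  x = λ² - 9 - 4 = 4 - 13 ≡ 2; y = λ·(9 - 2) - 0 ≡ 3. → (2, 3)
7P: (2, 3) + (4, 1). λ = (1 - 3)/(4 - 2) ≡ 9/2 mod 11. 2⁻¹ ≡ 6 (mod 11) since 2·6 = 12 ≡ 1, so λ ≡ 10.
  x = λ² - 2 - 4 = 100 - 6 ≡ 6; y = λ·(2 - 6) - 3 ≡ 1. → (6, 1)
8P: (6, 1) + (4, 1). λ = (1 - 1)/(4 - 6) ≡ 0/9 mod 11. 9⁻¹ ≡ 5 (mod 11), so λ ≡ 0.
  x = λ² - 6 - 4 = 0 - 10 ≡ 1; y = λ·(6 - 1) - 1 ≡ 10. → (1, 10)
9P: (1, 10) + (4, 1). λ = (1 - 10)/(4 - 1) ≡ 2/3 mod 11. 3⁻¹ ≡ 4 (mod 11) since 3·4 = 12 ≡ 1, so λ ≡ 8.
  x = λ² - 1 - 4 = 64 - 5 ≡ 4; y = λ·(1 - 4) - 10 ≡ 10. → (4, 10)
10P: (4, 10) + (4, 1): same x and y₁ ≡ -y₂, so the sum is ∞.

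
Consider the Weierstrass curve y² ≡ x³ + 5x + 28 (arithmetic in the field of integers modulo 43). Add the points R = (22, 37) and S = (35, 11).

(33, 28)

(22, 37) + (35, 11). λ = (11 - 37)/(35 - 22) ≡ 17/13 mod 43. 13⁻¹ ≡ 10 (mod 43) since 13·10 = 130 ≡ 1, so λ ≡ 41.
  x = λ² - 22 - 35 = 1681 - 57 ≡ 33; y = λ·(22 - 33) - 37 ≡ 28. → (33, 28)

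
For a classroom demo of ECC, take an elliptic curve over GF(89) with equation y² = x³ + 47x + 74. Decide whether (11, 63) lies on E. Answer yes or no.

y² = 63² ≡ 53; x³ + 47x + 74 = 1922 ≡ 53 (mod 89). 53 = 53.

yes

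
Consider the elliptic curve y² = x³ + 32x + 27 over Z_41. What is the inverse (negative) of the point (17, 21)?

(17, 20)

-(17, 21) = (17, -21 mod 41) = (17, 20).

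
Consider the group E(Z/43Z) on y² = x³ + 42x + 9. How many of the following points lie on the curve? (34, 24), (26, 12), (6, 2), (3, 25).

(34, 24): 24² ≡ 17, rhs ≡ 20 → off.
(26, 12): 12² ≡ 15, rhs ≡ 15 → on.
(6, 2): 2² ≡ 4, rhs ≡ 4 → on.
(3, 25): 25² ≡ 23, rhs ≡ 33 → off.

2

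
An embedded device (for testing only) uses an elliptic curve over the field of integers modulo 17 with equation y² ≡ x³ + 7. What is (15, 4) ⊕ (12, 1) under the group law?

(15, 4) + (12, 1). λ = (1 - 4)/(12 - 15) ≡ 14/14 mod 17. 14⁻¹ ≡ 11 (mod 17), so λ ≡ 1.
  x = λ² - 15 - 12 = 1 - 27 ≡ 8; y = λ·(15 - 8) - 4 ≡ 3. → (8, 3)

(8, 3)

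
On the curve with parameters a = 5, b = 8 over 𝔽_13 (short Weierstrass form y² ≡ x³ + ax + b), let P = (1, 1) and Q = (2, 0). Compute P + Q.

(11, 9)

(1, 1) + (2, 0). λ = (0 - 1)/(2 - 1) ≡ 12/1 mod 13. 1⁻¹ ≡ 1 (mod 13) since 1·1 = 1 ≡ 1, so λ ≡ 12.
  x = λ² - 1 - 2 = 144 - 3 ≡ 11; y = λ·(1 - 11) - 1 ≡ 9. → (11, 9)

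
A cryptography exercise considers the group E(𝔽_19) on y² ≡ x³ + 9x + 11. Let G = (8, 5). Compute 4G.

Double-and-add on 4 = (100)₂. Start with G = (8, 5) for the leading 1-bit.
double: tangent at (8, 5): λ = (3·8² + 9)/(2·5) ≡ 11/10. 10⁻¹ ≡ 2 (mod 19), so λ ≡ 11·2 ≡ 3.
  x = λ² - 8 - 8 = 9 - 16 ≡ 12; y = λ·(8 - 12) - 5 ≡ 2. → (12, 2)
double: tangent at (12, 2): λ = (3·12² + 9)/(2·2) ≡ 4/4. 4⁻¹ ≡ 5 (mod 19) since 4·5 = 20 ≡ 1, so λ ≡ 4·5 ≡ 1.
  x = λ² - 12 - 12 = 1 - 24 ≡ 15; y = λ·(12 - 15) - 2 ≡ 14. → (15, 14)

(15, 14)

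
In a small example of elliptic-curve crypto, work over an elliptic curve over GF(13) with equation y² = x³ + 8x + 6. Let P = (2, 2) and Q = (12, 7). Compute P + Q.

(2, 2) + (12, 7). λ = (7 - 2)/(12 - 2) ≡ 5/10 mod 13. 10⁻¹ ≡ 4 (mod 13) since 10·4 = 40 ≡ 1, so λ ≡ 7.
  x = λ² - 2 - 12 = 49 - 14 ≡ 9; y = λ·(2 - 9) - 2 ≡ 1. → (9, 1)

(9, 1)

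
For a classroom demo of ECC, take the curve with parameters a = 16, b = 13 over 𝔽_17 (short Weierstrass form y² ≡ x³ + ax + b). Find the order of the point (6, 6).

2P: tangent at (6, 6): λ = (3·6² + 16)/(2·6) ≡ 5/12. 12⁻¹ ≡ 10 (mod 17) since 12·10 = 120 ≡ 1, so λ ≡ 5·10 ≡ 16.
  x = λ² - 6 - 6 = 256 - 12 ≡ 6; y = λ·(6 - 6) - 6 ≡ 11. → (6, 11)
3P: (6, 11) + (6, 6): same x and y₁ ≡ -y₂, so the sum is 𝒪.
3P = 𝒪, so the order is 3.

3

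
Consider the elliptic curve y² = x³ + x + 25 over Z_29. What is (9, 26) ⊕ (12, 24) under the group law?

(9, 26) + (12, 24). λ = (24 - 26)/(12 - 9) ≡ 27/3 mod 29. 3⁻¹ ≡ 10 (mod 29), so λ ≡ 9.
  x = λ² - 9 - 12 = 81 - 21 ≡ 2; y = λ·(9 - 2) - 26 ≡ 8. → (2, 8)

(2, 8)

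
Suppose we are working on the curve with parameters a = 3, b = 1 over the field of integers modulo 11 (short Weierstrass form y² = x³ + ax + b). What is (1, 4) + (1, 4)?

(2, 9)

tangent at (1, 4): λ = (3·1² + 3)/(2·4) ≡ 6/8. 8⁻¹ ≡ 7 (mod 11), so λ ≡ 6·7 ≡ 9.
  x = λ² - 1 - 1 = 81 - 2 ≡ 2; y = λ·(1 - 2) - 4 ≡ 9. → (2, 9)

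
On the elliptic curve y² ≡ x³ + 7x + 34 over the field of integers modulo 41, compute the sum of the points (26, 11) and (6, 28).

(17, 8)

(26, 11) + (6, 28). λ = (28 - 11)/(6 - 26) ≡ 17/21 mod 41. 21⁻¹ ≡ 2 (mod 41) since 21·2 = 42 ≡ 1, so λ ≡ 34.
  x = λ² - 26 - 6 = 1156 - 32 ≡ 17; y = λ·(26 - 17) - 11 ≡ 8. → (17, 8)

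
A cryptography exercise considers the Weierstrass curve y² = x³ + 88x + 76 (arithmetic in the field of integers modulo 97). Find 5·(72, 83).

Write P = (72, 83).
Repeated addition: build up to 5P.
2P: tangent at (72, 83): λ = (3·72² + 88)/(2·83) ≡ 23/69. 69⁻¹ ≡ 45 (mod 97) since 69·45 = 3105 ≡ 1, so λ ≡ 23·45 ≡ 65.
  x = λ² - 72 - 72 = 4225 - 144 ≡ 7; y = λ·(72 - 7) - 83 ≡ 68. → (7, 68)
3P: (7, 68) + (72, 83). λ = (83 - 68)/(72 - 7) ≡ 15/65 mod 97. 65⁻¹ ≡ 3 (mod 97), so λ ≡ 45.
  x = λ² - 7 - 72 = 2025 - 79 ≡ 6; y = λ·(7 - 6) - 68 ≡ 74. → (6, 74)
4P: (6, 74) + (72, 83). λ = (83 - 74)/(72 - 6) ≡ 9/66 mod 97. 66⁻¹ ≡ 25 (mod 97) since 66·25 = 1650 ≡ 1, so λ ≡ 31.
  x = λ² - 6 - 72 = 961 - 78 ≡ 10; y = λ·(6 - 10) - 74 ≡ 93. → (10, 93)
5P: (10, 93) + (72, 83). λ = (83 - 93)/(72 - 10) ≡ 87/62 mod 97. 62⁻¹ ≡ 36 (mod 97) since 62·36 = 2232 ≡ 1, so λ ≡ 28.
  x = λ² - 10 - 72 = 784 - 82 ≡ 23; y = λ·(10 - 23) - 93 ≡ 28. → (23, 28)

(23, 28)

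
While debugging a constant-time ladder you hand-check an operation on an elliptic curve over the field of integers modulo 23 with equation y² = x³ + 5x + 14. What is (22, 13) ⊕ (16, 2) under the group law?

(22, 13) + (16, 2). λ = (2 - 13)/(16 - 22) ≡ 12/17 mod 23. 17⁻¹ ≡ 19 (mod 23) since 17·19 = 323 ≡ 1, so λ ≡ 21.
  x = λ² - 22 - 16 = 441 - 38 ≡ 12; y = λ·(22 - 12) - 13 ≡ 13. → (12, 13)

(12, 13)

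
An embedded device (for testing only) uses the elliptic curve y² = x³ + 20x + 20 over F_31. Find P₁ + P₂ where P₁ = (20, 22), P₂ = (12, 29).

(20, 22) + (12, 29). λ = (29 - 22)/(12 - 20) ≡ 7/23 mod 31. 23⁻¹ ≡ 27 (mod 31), so λ ≡ 3.
  x = λ² - 20 - 12 = 9 - 32 ≡ 8; y = λ·(20 - 8) - 22 ≡ 14. → (8, 14)

(8, 14)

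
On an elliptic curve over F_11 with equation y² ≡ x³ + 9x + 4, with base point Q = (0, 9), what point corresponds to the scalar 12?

Repeated addition: build up to 12Q.
2Q: tangent at (0, 9): λ = (3·0² + 9)/(2·9) ≡ 9/7. 7⁻¹ ≡ 8 (mod 11) since 7·8 = 56 ≡ 1, so λ ≡ 9·8 ≡ 6.
  x = λ² - 0 - 0 = 36 - 0 ≡ 3; y = λ·(0 - 3) - 9 ≡ 6. → (3, 6)
3Q: (3, 6) + (0, 9). λ = (9 - 6)/(0 - 3) ≡ 3/8 mod 11. 8⁻¹ ≡ 7 (mod 11), so λ ≡ 10.
  x = λ² - 3 - 0 = 100 - 3 ≡ 9; y = λ·(3 - 9) - 6 ≡ 0. → (9, 0)
4Q: (9, 0) + (0, 9). λ = (9 - 0)/(0 - 9) ≡ 9/2 mod 11. 2⁻¹ ≡ 6 (mod 11), so λ ≡ 10.
  x = λ² - 9 - 0 = 100 - 9 ≡ 3; y = λ·(9 - 3) - 0 ≡ 5. → (3, 5)
5Q: (3, 5) + (0, 9). λ = (9 - 5)/(0 - 3) ≡ 4/8 mod 11. 8⁻¹ ≡ 7 (mod 11), so λ ≡ 6.
  x = λ² - 3 - 0 = 36 - 3 ≡ 0; y = λ·(3 - 0) - 5 ≡ 2. → (0, 2)
6Q: (0, 2) + (0, 9): same x and y₁ ≡ -y₂, so the sum is 𝒪.
7Q: 𝒪 + (0, 9) = (0, 9) (identity).
8Q: tangent at (0, 9): λ = (3·0² + 9)/(2·9) ≡ 9/7. 7⁻¹ ≡ 8 (mod 11), so λ ≡ 9·8 ≡ 6.
  x = λ² - 0 - 0 = 36 - 0 ≡ 3; y = λ·(0 - 3) - 9 ≡ 6. → (3, 6)
9Q: (3, 6) + (0, 9). λ = (9 - 6)/(0 - 3) ≡ 3/8 mod 11. 8⁻¹ ≡ 7 (mod 11) since 8·7 = 56 ≡ 1, so λ ≡ 10.
  x = λ² - 3 - 0 = 100 - 3 ≡ 9; y = λ·(3 - 9) - 6 ≡ 0. → (9, 0)
10Q: (9, 0) + (0, 9). λ = (9 - 0)/(0 - 9) ≡ 9/2 mod 11. 2⁻¹ ≡ 6 (mod 11), so λ ≡ 10.
  x = λ² - 9 - 0 = 100 - 9 ≡ 3; y = λ·(9 - 3) - 0 ≡ 5. → (3, 5)
11Q: (3, 5) + (0, 9). λ = (9 - 5)/(0 - 3) ≡ 4/8 mod 11. 8⁻¹ ≡ 7 (mod 11), so λ ≡ 6.
  x = λ² - 3 - 0 = 36 - 3 ≡ 0; y = λ·(3 - 0) - 5 ≡ 2. → (0, 2)
12Q: (0, 2) + (0, 9): same x and y₁ ≡ -y₂, so the sum is 𝒪.

O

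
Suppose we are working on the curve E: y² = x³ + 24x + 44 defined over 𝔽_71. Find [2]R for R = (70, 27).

tangent at (70, 27): λ = (3·70² + 24)/(2·27) ≡ 27/54. 54⁻¹ ≡ 25 (mod 71) since 54·25 = 1350 ≡ 1, so λ ≡ 27·25 ≡ 36.
  x = λ² - 70 - 70 = 1296 - 140 ≡ 20; y = λ·(70 - 20) - 27 ≡ 69. → (20, 69)

(20, 69)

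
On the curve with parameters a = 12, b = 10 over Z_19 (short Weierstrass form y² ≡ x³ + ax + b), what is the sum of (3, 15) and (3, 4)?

The two points share x = 3 and their y-coordinates satisfy 15 + 4 ≡ 0 (mod 19), so they are inverses. Their sum is 𝒪.

O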